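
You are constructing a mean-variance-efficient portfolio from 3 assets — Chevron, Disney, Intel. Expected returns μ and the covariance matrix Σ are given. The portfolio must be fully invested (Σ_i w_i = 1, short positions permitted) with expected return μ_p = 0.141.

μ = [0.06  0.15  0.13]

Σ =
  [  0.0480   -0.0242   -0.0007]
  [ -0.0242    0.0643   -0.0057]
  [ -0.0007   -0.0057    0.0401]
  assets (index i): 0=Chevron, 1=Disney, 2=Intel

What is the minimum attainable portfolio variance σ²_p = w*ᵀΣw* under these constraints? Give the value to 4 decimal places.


u=Σ⁻¹μ = [3.2763  3.9076  3.8545]
v=Σ⁻¹𝟙 = [37.5984  32.3795  30.1966]
a=μᵀu=1.283801  b=𝟙ᵀu=11.038375  c=𝟙ᵀv=100.174389  D=ac−b²=6.758221
λ₁=(c·0.141−b)/D = (100.174389·0.141−11.038375)/6.758221 = 0.456661
λ₂=(a−b·0.141)/D = (1.283801−11.038375·0.141)/6.758221 = -0.040338
w* = 0.456661·u + -0.040338·v:
  w_0 = 0.456661·3.2763 + -0.040338·37.5984 = -0.0205  (Chevron)
  w_1 = 0.456661·3.9076 + -0.040338·32.3795 = 0.4783  (Disney)
  w_2 = 0.456661·3.8545 + -0.040338·30.1966 = 0.5422  (Intel)
Σw_i=1.0000  μᵀw=0.1410
σ²=wᵀΣw=λ₁·μ_p+λ₂ = 0.456661·0.141 + -0.040338 = 0.024052 ≈ 0.0241

0.0241


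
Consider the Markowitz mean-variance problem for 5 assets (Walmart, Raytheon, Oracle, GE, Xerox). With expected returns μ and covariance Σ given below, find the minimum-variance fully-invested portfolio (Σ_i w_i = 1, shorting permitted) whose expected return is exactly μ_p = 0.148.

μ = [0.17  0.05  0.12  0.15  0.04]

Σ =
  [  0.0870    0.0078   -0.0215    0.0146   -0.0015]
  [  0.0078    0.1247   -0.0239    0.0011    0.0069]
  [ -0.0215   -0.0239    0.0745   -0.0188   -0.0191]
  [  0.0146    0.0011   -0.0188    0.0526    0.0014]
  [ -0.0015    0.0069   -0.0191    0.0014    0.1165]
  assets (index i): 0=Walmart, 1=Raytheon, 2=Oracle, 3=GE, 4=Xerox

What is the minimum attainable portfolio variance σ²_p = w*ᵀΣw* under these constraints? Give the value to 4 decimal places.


x=Σ⁻¹μ = [2.2014  0.8808  3.6354  3.4983  0.8735]
y=Σ⁻¹𝟙 = [14.0140  12.1739  31.1383  25.6545  12.8399]
a=μᵀx=1.414218  b=𝟙ᵀx=11.089452  c=𝟙ᵀy=95.820628  D=ac−b²=12.535348
λ₁=(c·0.148−b)/D = (95.820628·0.148−11.089452)/12.535348 = 0.246663
λ₂=(a−b·0.148)/D = (1.414218−11.089452·0.148)/12.535348 = -0.018110
w* = 0.246663·x + -0.018110·y:
  w_0 = 0.246663·2.2014 + -0.018110·14.0140 = 0.2892  (Walmart)
  w_1 = 0.246663·0.8808 + -0.018110·12.1739 = -0.0032  (Raytheon)
  w_2 = 0.246663·3.6354 + -0.018110·31.1383 = 0.3328  (Oracle)
  w_3 = 0.246663·3.4983 + -0.018110·25.6545 = 0.3983  (GE)
  w_4 = 0.246663·0.8735 + -0.018110·12.8399 = -0.0171  (Xerox)
Σw_i=1.0000  μᵀw=0.1480
σ²=wᵀΣw=λ₁·μ_p+λ₂ = 0.246663·0.148 + -0.018110 = 0.018396 ≈ 0.0184

0.0184


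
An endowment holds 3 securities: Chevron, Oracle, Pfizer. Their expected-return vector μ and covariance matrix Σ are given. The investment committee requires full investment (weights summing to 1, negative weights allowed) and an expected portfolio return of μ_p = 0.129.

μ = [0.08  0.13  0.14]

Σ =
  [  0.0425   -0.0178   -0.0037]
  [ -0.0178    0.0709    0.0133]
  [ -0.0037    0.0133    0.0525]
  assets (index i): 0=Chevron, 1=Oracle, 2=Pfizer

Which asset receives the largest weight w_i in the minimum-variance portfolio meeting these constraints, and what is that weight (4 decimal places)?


p=Σ⁻¹μ = [2.9839  2.1449  2.3336]
q=Σ⁻¹𝟙 = [33.0520  19.3099  16.4852]
a=μᵀp=0.844251  b=𝟙ᵀp=7.462375  c=𝟙ᵀq=68.847121  D=ac−b²=2.437234
λ₁=(c·0.129−b)/D = (68.847121·0.129−7.462375)/2.437234 = 0.582178
λ₂=(a−b·0.129)/D = (0.844251−7.462375·0.129)/2.437234 = -0.048578
w* = 0.582178·p + -0.048578·q:
  w_0 = 0.582178·2.9839 + -0.048578·33.0520 = 0.1315  (Chevron)
  w_1 = 0.582178·2.1449 + -0.048578·19.3099 = 0.3107  (Oracle)
  w_2 = 0.582178·2.3336 + -0.048578·16.4852 = 0.5577  (Pfizer)
Σw_i=1.0000  μᵀw=0.1290
σ²=wᵀΣw=λ₁·μ_p+λ₂ = 0.582178·0.129 + -0.048578 = 0.026523 ≈ 0.0265

Pfizer (0.5577)


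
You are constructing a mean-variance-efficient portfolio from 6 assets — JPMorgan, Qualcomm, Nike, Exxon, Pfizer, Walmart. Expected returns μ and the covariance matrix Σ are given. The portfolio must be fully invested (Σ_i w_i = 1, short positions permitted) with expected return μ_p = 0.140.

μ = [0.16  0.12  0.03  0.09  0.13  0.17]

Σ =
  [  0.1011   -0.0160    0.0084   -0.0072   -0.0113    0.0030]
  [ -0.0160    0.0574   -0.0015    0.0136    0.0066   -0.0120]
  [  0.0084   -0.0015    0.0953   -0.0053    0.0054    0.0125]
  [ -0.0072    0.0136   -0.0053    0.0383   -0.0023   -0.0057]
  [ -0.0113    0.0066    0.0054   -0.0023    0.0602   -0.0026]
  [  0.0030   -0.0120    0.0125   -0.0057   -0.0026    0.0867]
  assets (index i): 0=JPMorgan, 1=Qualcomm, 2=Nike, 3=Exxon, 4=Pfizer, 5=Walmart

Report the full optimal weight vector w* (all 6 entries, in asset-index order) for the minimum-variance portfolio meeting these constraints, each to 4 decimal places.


0.2083  0.2087  -0.0424  0.1827  0.2200  0.2228

g=Σ⁻¹μ = [2.3628  2.3889  -0.1896  2.4414  2.5582  2.4742]
h=Σ⁻¹𝟙 = [15.4294  16.2659  7.9668  27.6140  18.6899  14.4788]
a=μᵀg=1.631941  b=𝟙ᵀg=12.035962  c=𝟙ᵀh=100.444809  D=ac−b²=19.055666
λ₁=(c·0.140−b)/D = (100.444809·0.140−12.035962)/19.055666 = 0.106336
λ₂=(a−b·0.140)/D = (1.631941−12.035962·0.140)/19.055666 = -0.002786
w* = 0.106336·g + -0.002786·h:
  w_0 = 0.106336·2.3628 + -0.002786·15.4294 = 0.2083  (JPMorgan)
  w_1 = 0.106336·2.3889 + -0.002786·16.2659 = 0.2087  (Qualcomm)
  w_2 = 0.106336·-0.1896 + -0.002786·7.9668 = -0.0424  (Nike)
  w_3 = 0.106336·2.4414 + -0.002786·27.6140 = 0.1827  (Exxon)
  w_4 = 0.106336·2.5582 + -0.002786·18.6899 = 0.2200  (Pfizer)
  w_5 = 0.106336·2.4742 + -0.002786·14.4788 = 0.2228  (Walmart)
Σw_i=1.0000  μᵀw=0.1400
σ²=wᵀΣw=λ₁·μ_p+λ₂ = 0.106336·0.140 + -0.002786 = 0.012101 ≈ 0.0121


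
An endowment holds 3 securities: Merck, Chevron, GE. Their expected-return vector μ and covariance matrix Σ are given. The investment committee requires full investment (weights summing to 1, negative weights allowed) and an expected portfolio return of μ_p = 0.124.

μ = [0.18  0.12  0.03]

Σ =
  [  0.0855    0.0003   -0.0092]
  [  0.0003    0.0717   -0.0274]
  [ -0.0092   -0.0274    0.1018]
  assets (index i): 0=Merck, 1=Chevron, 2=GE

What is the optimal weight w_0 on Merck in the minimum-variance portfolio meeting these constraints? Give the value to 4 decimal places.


p=Σ⁻¹μ = [2.2111  2.0659  1.0506]
q=Σ⁻¹𝟙 = [13.3969  20.1836  16.4664]
a=μᵀp=0.677409  b=𝟙ᵀp=5.327463  c=𝟙ᵀq=50.046877  D=ac−b²=5.520360
λ₁=(c·0.124−b)/D = (50.046877·0.124−5.327463)/5.520360 = 0.159111
λ₂=(a−b·0.124)/D = (0.677409−5.327463·0.124)/5.520360 = 0.003044
w* = 0.159111·p + 0.003044·q:
  w_0 = 0.159111·2.2111 + 0.003044·13.3969 = 0.3926  (Merck)
  w_1 = 0.159111·2.0659 + 0.003044·20.1836 = 0.3901  (Chevron)
  w_2 = 0.159111·1.0506 + 0.003044·16.4664 = 0.2173  (GE)
Σw_i=1.0000  μᵀw=0.1240
σ²=wᵀΣw=λ₁·μ_p+λ₂ = 0.159111·0.124 + 0.003044 = 0.022774 ≈ 0.0228

0.3926


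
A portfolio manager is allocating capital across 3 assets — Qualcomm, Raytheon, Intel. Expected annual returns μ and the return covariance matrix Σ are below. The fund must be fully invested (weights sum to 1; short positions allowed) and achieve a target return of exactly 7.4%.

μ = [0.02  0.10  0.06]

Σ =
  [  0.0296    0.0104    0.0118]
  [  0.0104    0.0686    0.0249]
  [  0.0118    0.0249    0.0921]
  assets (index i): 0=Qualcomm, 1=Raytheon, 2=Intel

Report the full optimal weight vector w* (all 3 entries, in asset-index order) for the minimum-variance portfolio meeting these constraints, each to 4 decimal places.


p=Σ⁻¹μ = [0.0936  1.3432  0.2763]
q=Σ⁻¹𝟙 = [28.8774  8.4283  4.8793]
a=μᵀp=0.152775  b=𝟙ᵀp=1.713134  c=𝟙ᵀq=42.184953  D=ac−b²=3.509976
λ₁=(c·0.074−b)/D = (42.184953·0.074−1.713134)/3.509976 = 0.401300
λ₂=(a−b·0.074)/D = (0.152775−1.713134·0.074)/3.509976 = 0.007408
w* = 0.401300·p + 0.007408·q:
  w_0 = 0.401300·0.0936 + 0.007408·28.8774 = 0.2515  (Qualcomm)
  w_1 = 0.401300·1.3432 + 0.007408·8.4283 = 0.6015  (Raytheon)
  w_2 = 0.401300·0.2763 + 0.007408·4.8793 = 0.1470  (Intel)
Σw_i=1.0000  μᵀw=0.0740
σ²=wᵀΣw=λ₁·μ_p+λ₂ = 0.401300·0.074 + 0.007408 = 0.037105 ≈ 0.0371

0.2515  0.6015  0.1470


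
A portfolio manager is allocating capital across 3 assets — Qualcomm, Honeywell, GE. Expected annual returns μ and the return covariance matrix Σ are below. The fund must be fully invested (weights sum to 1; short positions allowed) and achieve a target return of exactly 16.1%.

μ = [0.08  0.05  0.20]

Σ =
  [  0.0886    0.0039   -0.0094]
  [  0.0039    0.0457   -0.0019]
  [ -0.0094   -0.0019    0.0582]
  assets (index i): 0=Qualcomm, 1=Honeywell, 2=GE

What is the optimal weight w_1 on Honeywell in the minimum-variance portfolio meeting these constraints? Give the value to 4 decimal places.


g=Σ⁻¹μ = [1.2425  1.1408  3.6744]
h=Σ⁻¹𝟙 = [12.4450  21.6471  19.8988]
a=μᵀg=0.891316  b=𝟙ᵀg=6.057721  c=𝟙ᵀh=53.990916  D=ac−b²=11.426978
λ₁=(c·0.161−b)/D = (53.990916·0.161−6.057721)/11.426978 = 0.230579
λ₂=(a−b·0.161)/D = (0.891316−6.057721·0.161)/11.426978 = -0.007349
w* = 0.230579·g + -0.007349·h:
  w_0 = 0.230579·1.2425 + -0.007349·12.4450 = 0.1950  (Qualcomm)
  w_1 = 0.230579·1.1408 + -0.007349·21.6471 = 0.1040  (Honeywell)
  w_2 = 0.230579·3.6744 + -0.007349·19.8988 = 0.7010  (GE)
Σw_i=1.0000  μᵀw=0.1610
σ²=wᵀΣw=λ₁·μ_p+λ₂ = 0.230579·0.161 + -0.007349 = 0.029774 ≈ 0.0298

0.1040


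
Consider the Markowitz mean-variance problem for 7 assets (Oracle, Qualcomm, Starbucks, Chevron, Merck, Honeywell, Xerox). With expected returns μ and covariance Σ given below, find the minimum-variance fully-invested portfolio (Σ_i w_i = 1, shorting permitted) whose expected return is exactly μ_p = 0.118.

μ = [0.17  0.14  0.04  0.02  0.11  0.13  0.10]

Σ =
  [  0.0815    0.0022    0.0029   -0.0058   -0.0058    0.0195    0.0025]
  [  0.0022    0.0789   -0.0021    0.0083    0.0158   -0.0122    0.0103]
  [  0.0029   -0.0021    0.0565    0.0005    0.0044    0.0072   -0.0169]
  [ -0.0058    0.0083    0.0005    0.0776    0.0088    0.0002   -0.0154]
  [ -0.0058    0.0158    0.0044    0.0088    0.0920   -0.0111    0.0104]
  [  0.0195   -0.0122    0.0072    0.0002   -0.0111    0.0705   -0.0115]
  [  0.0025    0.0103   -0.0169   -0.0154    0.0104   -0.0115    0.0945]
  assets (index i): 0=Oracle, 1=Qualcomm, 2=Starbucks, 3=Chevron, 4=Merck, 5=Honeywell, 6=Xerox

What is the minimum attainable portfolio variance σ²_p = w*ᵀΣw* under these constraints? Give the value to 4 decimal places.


0.0136

u=Σ⁻¹μ = [1.6078  1.6614  0.6889  0.2944  1.0603  1.9666  1.1284]
v=Σ⁻¹𝟙 = [8.7015  10.1926  19.8401  14.6705  7.3234  15.2745  16.2326]
a=μᵀu=1.024490  b=𝟙ᵀu=8.407757  c=𝟙ᵀv=92.235243  D=ac−b²=23.803707
λ₁=(c·0.118−b)/D = (92.235243·0.118−8.407757)/23.803707 = 0.104017
λ₂=(a−b·0.118)/D = (1.024490−8.407757·0.118)/23.803707 = 0.001360
w* = 0.104017·u + 0.001360·v:
  w_0 = 0.104017·1.6078 + 0.001360·8.7015 = 0.1791  (Oracle)
  w_1 = 0.104017·1.6614 + 0.001360·10.1926 = 0.1867  (Qualcomm)
  w_2 = 0.104017·0.6889 + 0.001360·19.8401 = 0.0986  (Starbucks)
  w_3 = 0.104017·0.2944 + 0.001360·14.6705 = 0.0506  (Chevron)
  w_4 = 0.104017·1.0603 + 0.001360·7.3234 = 0.1202  (Merck)
  w_5 = 0.104017·1.9666 + 0.001360·15.2745 = 0.2253  (Honeywell)
  w_6 = 0.104017·1.1284 + 0.001360·16.2326 = 0.1395  (Xerox)
Σw_i=1.0000  μᵀw=0.1180
σ²=wᵀΣw=λ₁·μ_p+λ₂ = 0.104017·0.118 + 0.001360 = 0.013634 ≈ 0.0136


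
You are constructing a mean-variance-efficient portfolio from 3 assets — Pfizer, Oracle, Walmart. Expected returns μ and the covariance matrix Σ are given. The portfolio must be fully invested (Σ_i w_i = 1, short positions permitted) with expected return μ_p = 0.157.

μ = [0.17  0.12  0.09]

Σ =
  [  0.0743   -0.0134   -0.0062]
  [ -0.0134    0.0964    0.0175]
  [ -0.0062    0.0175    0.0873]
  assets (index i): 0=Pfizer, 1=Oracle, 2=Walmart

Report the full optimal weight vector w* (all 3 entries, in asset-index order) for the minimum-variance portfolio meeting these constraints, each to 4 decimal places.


0.7277  0.2928  -0.0205

x=Σ⁻¹μ = [2.6254  1.4412  0.9285]
y=Σ⁻¹𝟙 = [16.2679  10.7363  10.4579]
a=μᵀx=0.702830  b=𝟙ᵀx=4.995108  c=𝟙ᵀy=37.462089  D=ac−b²=1.378357
λ₁=(c·0.157−b)/D = (37.462089·0.157−4.995108)/1.378357 = 0.643113
λ₂=(a−b·0.157)/D = (0.702830−4.995108·0.157)/1.378357 = -0.059058
w* = 0.643113·x + -0.059058·y:
  w_0 = 0.643113·2.6254 + -0.059058·16.2679 = 0.7277  (Pfizer)
  w_1 = 0.643113·1.4412 + -0.059058·10.7363 = 0.2928  (Oracle)
  w_2 = 0.643113·0.9285 + -0.059058·10.4579 = -0.0205  (Walmart)
Σw_i=1.0000  μᵀw=0.1570
σ²=wᵀΣw=λ₁·μ_p+λ₂ = 0.643113·0.157 + -0.059058 = 0.041911 ≈ 0.0419


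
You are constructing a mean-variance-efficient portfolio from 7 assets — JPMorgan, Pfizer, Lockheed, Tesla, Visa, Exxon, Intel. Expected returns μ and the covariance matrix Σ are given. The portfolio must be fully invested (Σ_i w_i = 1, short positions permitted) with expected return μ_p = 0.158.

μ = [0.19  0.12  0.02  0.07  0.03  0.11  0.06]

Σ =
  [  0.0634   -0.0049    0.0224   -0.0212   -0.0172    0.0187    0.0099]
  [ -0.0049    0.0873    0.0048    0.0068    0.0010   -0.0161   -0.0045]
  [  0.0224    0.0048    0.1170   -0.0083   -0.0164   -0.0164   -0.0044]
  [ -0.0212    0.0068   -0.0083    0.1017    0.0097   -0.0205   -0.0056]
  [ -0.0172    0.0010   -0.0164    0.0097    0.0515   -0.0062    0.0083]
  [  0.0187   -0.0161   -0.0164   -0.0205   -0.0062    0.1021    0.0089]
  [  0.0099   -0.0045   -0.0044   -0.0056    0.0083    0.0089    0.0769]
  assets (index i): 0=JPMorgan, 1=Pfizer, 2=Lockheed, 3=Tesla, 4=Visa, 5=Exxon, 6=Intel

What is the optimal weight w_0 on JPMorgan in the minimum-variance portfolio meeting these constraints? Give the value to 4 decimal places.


0.5915

g=Σ⁻¹μ = [3.7528  1.6584  -0.1484  1.4076  1.5775  0.9884  0.2035]
h=Σ⁻¹𝟙 = [19.5442  13.4977  11.3359  14.6570  26.8514  13.9986  8.4754]
a=μᵀg=1.175860  b=𝟙ᵀg=9.439759  c=𝟙ᵀh=108.360316  D=ac−b²=38.307487
λ₁=(c·0.158−b)/D = (108.360316·0.158−9.439759)/38.307487 = 0.200514
λ₂=(a−b·0.158)/D = (1.175860−9.439759·0.158)/38.307487 = -0.008239
w* = 0.200514·g + -0.008239·h:
  w_0 = 0.200514·3.7528 + -0.008239·19.5442 = 0.5915  (JPMorgan)
  w_1 = 0.200514·1.6584 + -0.008239·13.4977 = 0.2213  (Pfizer)
  w_2 = 0.200514·-0.1484 + -0.008239·11.3359 = -0.1232  (Lockheed)
  w_3 = 0.200514·1.4076 + -0.008239·14.6570 = 0.1615  (Tesla)
  w_4 = 0.200514·1.5775 + -0.008239·26.8514 = 0.0951  (Visa)
  w_5 = 0.200514·0.9884 + -0.008239·13.9986 = 0.0828  (Exxon)
  w_6 = 0.200514·0.2035 + -0.008239·8.4754 = -0.0290  (Intel)
Σw_i=1.0000  μᵀw=0.1580
σ²=wᵀΣw=λ₁·μ_p+λ₂ = 0.200514·0.158 + -0.008239 = 0.023442 ≈ 0.0234


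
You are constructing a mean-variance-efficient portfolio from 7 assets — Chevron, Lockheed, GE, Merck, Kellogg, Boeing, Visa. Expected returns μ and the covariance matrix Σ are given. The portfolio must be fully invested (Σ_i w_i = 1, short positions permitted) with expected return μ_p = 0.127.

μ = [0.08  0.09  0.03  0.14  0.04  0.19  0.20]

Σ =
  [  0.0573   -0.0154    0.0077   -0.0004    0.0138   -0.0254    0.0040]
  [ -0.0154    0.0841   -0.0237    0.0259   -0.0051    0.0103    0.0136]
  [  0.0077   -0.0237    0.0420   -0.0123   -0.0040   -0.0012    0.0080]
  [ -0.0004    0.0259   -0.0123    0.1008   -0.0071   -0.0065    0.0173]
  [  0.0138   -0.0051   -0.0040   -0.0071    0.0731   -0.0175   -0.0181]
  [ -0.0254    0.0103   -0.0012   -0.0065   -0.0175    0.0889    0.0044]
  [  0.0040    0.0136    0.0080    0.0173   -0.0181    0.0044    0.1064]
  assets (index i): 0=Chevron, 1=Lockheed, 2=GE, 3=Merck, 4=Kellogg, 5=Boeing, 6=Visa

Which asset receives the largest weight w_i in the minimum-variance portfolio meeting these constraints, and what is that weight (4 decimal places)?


g=Σ⁻¹μ = [2.3882  0.8770  1.1065  1.3495  1.4479  3.0426  1.4957]
h=Σ⁻¹𝟙 = [22.1360  20.9218  36.5412  11.1237  19.8280  20.1671  3.8750]
a=μᵀg=1.427249  b=𝟙ᵀg=11.707265  c=𝟙ᵀh=134.592844  D=ac−b²=55.037421
λ₁=(c·0.127−b)/D = (134.592844·0.127−11.707265)/55.037421 = 0.097861
λ₂=(a−b·0.127)/D = (1.427249−11.707265·0.127)/55.037421 = -0.001082
w* = 0.097861·g + -0.001082·h:
  w_0 = 0.097861·2.3882 + -0.001082·22.1360 = 0.2097  (Chevron)
  w_1 = 0.097861·0.8770 + -0.001082·20.9218 = 0.0632  (Lockheed)
  w_2 = 0.097861·1.1065 + -0.001082·36.5412 = 0.0687  (GE)
  w_3 = 0.097861·1.3495 + -0.001082·11.1237 = 0.1200  (Merck)
  w_4 = 0.097861·1.4479 + -0.001082·19.8280 = 0.1202  (Kellogg)
  w_5 = 0.097861·3.0426 + -0.001082·20.1671 = 0.2759  (Boeing)
  w_6 = 0.097861·1.4957 + -0.001082·3.8750 = 0.1422  (Visa)
Σw_i=1.0000  μᵀw=0.1270
σ²=wᵀΣw=λ₁·μ_p+λ₂ = 0.097861·0.127 + -0.001082 = 0.011346 ≈ 0.0113

Boeing (0.2759)


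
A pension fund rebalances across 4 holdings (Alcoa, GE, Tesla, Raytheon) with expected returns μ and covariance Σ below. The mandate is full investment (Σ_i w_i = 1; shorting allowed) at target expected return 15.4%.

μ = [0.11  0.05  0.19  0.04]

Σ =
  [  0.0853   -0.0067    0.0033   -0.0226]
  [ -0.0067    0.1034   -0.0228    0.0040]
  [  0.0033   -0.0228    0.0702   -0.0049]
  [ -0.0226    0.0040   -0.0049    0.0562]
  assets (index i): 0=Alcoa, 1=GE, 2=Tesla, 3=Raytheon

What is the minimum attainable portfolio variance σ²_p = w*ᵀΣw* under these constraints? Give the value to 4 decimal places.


0.0320

u=Σ⁻¹μ = [1.6814  1.2228  3.1345  1.5742]
v=Σ⁻¹𝟙 = [19.0049  14.2588  19.8078  26.1483]
a=μᵀu=0.904623  b=𝟙ᵀu=7.612903  c=𝟙ᵀv=79.219852  D=ac−b²=13.707827
λ₁=(c·0.154−b)/D = (79.219852·0.154−7.612903)/13.707827 = 0.334623
λ₂=(a−b·0.154)/D = (0.904623−7.612903·0.154)/13.707827 = -0.019534
w* = 0.334623·u + -0.019534·v:
  w_0 = 0.334623·1.6814 + -0.019534·19.0049 = 0.1914  (Alcoa)
  w_1 = 0.334623·1.2228 + -0.019534·14.2588 = 0.1306  (GE)
  w_2 = 0.334623·3.1345 + -0.019534·19.8078 = 0.6620  (Tesla)
  w_3 = 0.334623·1.5742 + -0.019534·26.1483 = 0.0160  (Raytheon)
Σw_i=1.0000  μᵀw=0.1540
σ²=wᵀΣw=λ₁·μ_p+λ₂ = 0.334623·0.154 + -0.019534 = 0.031998 ≈ 0.0320


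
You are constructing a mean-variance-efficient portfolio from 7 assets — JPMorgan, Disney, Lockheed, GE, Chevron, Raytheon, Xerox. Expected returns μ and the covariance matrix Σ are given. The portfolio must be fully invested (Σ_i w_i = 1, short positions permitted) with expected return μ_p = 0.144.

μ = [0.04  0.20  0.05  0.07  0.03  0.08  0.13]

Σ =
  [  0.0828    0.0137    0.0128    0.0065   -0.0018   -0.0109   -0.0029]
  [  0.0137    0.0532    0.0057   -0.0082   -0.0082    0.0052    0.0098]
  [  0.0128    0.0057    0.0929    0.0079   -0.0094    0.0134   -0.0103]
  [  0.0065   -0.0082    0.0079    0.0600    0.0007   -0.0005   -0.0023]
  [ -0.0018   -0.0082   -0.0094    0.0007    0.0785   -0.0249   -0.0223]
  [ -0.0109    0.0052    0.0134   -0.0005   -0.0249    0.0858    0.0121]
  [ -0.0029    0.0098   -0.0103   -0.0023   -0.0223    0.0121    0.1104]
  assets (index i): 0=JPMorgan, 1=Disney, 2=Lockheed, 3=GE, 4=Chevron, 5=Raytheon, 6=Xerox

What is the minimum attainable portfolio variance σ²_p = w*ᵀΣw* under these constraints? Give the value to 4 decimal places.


u=Σ⁻¹μ = [-0.1706  3.9675  0.3043  1.7194  1.3996  0.8880  1.0705]
v=Σ⁻¹𝟙 = [9.4643  18.0965  8.3567  17.3241  24.1281  15.8698  11.9751]
a=μᵀu=1.174430  b=𝟙ᵀu=9.178589  c=𝟙ᵀv=105.214666  D=ac−b²=39.320753
λ₁=(c·0.144−b)/D = (105.214666·0.144−9.178589)/39.320753 = 0.151887
λ₂=(a−b·0.144)/D = (1.174430−9.178589·0.144)/39.320753 = -0.003746
w* = 0.151887·u + -0.003746·v:
  w_0 = 0.151887·-0.1706 + -0.003746·9.4643 = -0.0614  (JPMorgan)
  w_1 = 0.151887·3.9675 + -0.003746·18.0965 = 0.5348  (Disney)
  w_2 = 0.151887·0.3043 + -0.003746·8.3567 = 0.0149  (Lockheed)
  w_3 = 0.151887·1.7194 + -0.003746·17.3241 = 0.1963  (GE)
  w_4 = 0.151887·1.3996 + -0.003746·24.1281 = 0.1222  (Chevron)
  w_5 = 0.151887·0.8880 + -0.003746·15.8698 = 0.0754  (Raytheon)
  w_6 = 0.151887·1.0705 + -0.003746·11.9751 = 0.1177  (Xerox)
Σw_i=1.0000  μᵀw=0.1440
σ²=wᵀΣw=λ₁·μ_p+λ₂ = 0.151887·0.144 + -0.003746 = 0.018126 ≈ 0.0181

0.0181


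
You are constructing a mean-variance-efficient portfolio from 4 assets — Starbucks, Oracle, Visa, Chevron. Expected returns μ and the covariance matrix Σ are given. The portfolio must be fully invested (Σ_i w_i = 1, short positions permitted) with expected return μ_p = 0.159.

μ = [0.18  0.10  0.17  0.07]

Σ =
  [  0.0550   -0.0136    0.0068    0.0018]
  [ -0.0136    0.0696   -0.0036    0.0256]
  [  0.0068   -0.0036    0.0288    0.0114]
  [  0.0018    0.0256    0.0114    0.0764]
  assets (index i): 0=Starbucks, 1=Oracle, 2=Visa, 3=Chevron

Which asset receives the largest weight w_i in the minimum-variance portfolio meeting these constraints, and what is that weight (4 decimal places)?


x=Σ⁻¹μ = [3.2538  2.7229  5.8492  -0.9456]
y=Σ⁻¹𝟙 = [18.9153  19.2015  32.0940  1.4204]
a=μᵀx=1.786149  b=𝟙ᵀx=10.880327  c=𝟙ᵀy=71.631310  D=ac−b²=9.562697
λ₁=(c·0.159−b)/D = (71.631310·0.159−10.880327)/9.562697 = 0.053233
λ₂=(a−b·0.159)/D = (1.786149−10.880327·0.159)/9.562697 = 0.005875
w* = 0.053233·x + 0.005875·y:
  w_0 = 0.053233·3.2538 + 0.005875·18.9153 = 0.2843  (Starbucks)
  w_1 = 0.053233·2.7229 + 0.005875·19.2015 = 0.2578  (Oracle)
  w_2 = 0.053233·5.8492 + 0.005875·32.0940 = 0.4999  (Visa)
  w_3 = 0.053233·-0.9456 + 0.005875·1.4204 = -0.0420  (Chevron)
Σw_i=1.0000  μᵀw=0.1590
σ²=wᵀΣw=λ₁·μ_p+λ₂ = 0.053233·0.159 + 0.005875 = 0.014339 ≈ 0.0143

Visa (0.4999)


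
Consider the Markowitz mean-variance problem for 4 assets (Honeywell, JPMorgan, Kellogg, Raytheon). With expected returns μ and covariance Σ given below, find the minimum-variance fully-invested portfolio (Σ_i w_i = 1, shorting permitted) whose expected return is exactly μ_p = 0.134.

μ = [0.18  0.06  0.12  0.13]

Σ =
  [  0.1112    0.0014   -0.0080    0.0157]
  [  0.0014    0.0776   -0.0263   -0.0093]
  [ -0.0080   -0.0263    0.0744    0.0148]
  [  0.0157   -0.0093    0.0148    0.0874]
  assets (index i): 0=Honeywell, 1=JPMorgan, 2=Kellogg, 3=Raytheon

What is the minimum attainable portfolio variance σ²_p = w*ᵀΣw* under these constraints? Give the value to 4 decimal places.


0.0249

p=Σ⁻¹μ = [1.6116  1.5929  2.1497  1.0034]
q=Σ⁻¹𝟙 = [8.9488  20.5178  19.9370  8.6413]
a=μᵀp=0.774075  b=𝟙ᵀp=6.357663  c=𝟙ᵀq=58.044924  D=ac−b²=4.511267
λ₁=(c·0.134−b)/D = (58.044924·0.134−6.357663)/4.511267 = 0.314847
λ₂=(a−b·0.134)/D = (0.774075−6.357663·0.134)/4.511267 = -0.017257
w* = 0.314847·p + -0.017257·q:
  w_0 = 0.314847·1.6116 + -0.017257·8.9488 = 0.3530  (Honeywell)
  w_1 = 0.314847·1.5929 + -0.017257·20.5178 = 0.1475  (JPMorgan)
  w_2 = 0.314847·2.1497 + -0.017257·19.9370 = 0.3328  (Kellogg)
  w_3 = 0.314847·1.0034 + -0.017257·8.6413 = 0.1668  (Raytheon)
Σw_i=1.0000  μᵀw=0.1340
σ²=wᵀΣw=λ₁·μ_p+λ₂ = 0.314847·0.134 + -0.017257 = 0.024932 ≈ 0.0249


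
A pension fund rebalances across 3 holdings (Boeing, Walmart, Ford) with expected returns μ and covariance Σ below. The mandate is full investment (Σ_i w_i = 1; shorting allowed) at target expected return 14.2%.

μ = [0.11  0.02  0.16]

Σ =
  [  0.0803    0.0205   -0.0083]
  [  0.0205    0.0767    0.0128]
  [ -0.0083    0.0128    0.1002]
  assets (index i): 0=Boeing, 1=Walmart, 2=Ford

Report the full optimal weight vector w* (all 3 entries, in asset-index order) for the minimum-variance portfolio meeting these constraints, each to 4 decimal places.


0.5194  -0.0569  0.5375

x=Σ⁻¹μ = [1.6805  -0.4885  1.7984]
y=Σ⁻¹𝟙 = [11.3362  8.3640  9.8506]
a=μᵀx=0.462827  b=𝟙ᵀx=2.990361  c=𝟙ᵀy=29.550836  D=ac−b²=4.734659
λ₁=(c·0.142−b)/D = (29.550836·0.142−2.990361)/4.734659 = 0.254687
λ₂=(a−b·0.142)/D = (0.462827−2.990361·0.142)/4.734659 = 0.008067
w* = 0.254687·x + 0.008067·y:
  w_0 = 0.254687·1.6805 + 0.008067·11.3362 = 0.5194  (Boeing)
  w_1 = 0.254687·-0.4885 + 0.008067·8.3640 = -0.0569  (Walmart)
  w_2 = 0.254687·1.7984 + 0.008067·9.8506 = 0.5375  (Ford)
Σw_i=1.0000  μᵀw=0.1420
σ²=wᵀΣw=λ₁·μ_p+λ₂ = 0.254687·0.142 + 0.008067 = 0.044233 ≈ 0.0442


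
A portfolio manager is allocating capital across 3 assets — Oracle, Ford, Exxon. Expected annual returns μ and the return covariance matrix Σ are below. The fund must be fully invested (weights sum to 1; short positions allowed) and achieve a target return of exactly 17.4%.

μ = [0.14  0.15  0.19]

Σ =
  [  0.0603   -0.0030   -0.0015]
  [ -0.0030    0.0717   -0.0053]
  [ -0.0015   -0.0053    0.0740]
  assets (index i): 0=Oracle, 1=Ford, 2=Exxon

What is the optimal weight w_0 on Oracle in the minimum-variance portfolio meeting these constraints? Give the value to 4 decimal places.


p=Σ⁻¹μ = [2.5107  2.4034  2.7906]
q=Σ⁻¹𝟙 = [17.7430  15.7985  15.0047]
a=μᵀp=1.242220  b=𝟙ᵀp=7.704687  c=𝟙ᵀq=48.546198  D=ac−b²=0.942840
λ₁=(c·0.174−b)/D = (48.546198·0.174−7.704687)/0.942840 = 0.787357
λ₂=(a−b·0.174)/D = (1.242220−7.704687·0.174)/0.942840 = -0.104361
w* = 0.787357·p + -0.104361·q:
  w_0 = 0.787357·2.5107 + -0.104361·17.7430 = 0.1251  (Oracle)
  w_1 = 0.787357·2.4034 + -0.104361·15.7985 = 0.2436  (Ford)
  w_2 = 0.787357·2.7906 + -0.104361·15.0047 = 0.6313  (Exxon)
Σw_i=1.0000  μᵀw=0.1740
σ²=wᵀΣw=λ₁·μ_p+λ₂ = 0.787357·0.174 + -0.104361 = 0.032639 ≈ 0.0326

0.1251


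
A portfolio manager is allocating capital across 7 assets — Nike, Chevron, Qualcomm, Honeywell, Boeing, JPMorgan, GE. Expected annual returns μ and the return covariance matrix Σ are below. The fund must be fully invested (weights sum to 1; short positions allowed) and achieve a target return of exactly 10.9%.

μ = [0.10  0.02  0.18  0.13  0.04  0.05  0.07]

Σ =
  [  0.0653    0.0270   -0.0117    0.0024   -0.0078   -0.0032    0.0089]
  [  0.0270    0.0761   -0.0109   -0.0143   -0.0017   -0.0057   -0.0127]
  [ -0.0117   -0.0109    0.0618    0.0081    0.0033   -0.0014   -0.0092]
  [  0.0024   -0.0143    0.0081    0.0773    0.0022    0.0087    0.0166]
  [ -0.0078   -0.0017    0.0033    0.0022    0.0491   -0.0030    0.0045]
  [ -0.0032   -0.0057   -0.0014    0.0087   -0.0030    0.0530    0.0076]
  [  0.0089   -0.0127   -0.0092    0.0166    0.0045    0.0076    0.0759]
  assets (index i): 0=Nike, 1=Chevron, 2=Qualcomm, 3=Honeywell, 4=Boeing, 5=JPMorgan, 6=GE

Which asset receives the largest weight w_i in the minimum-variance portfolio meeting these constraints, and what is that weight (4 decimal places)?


Qualcomm (0.3257)

g=Σ⁻¹μ = [1.9298  0.4767  3.3186  1.0583  0.8525  0.9587  0.8000]
h=Σ⁻¹𝟙 = [13.9183  16.8075  21.8472  7.8557  21.4818  20.3016  11.9791]
a=μᵀg=1.075479  b=𝟙ᵀg=9.394597  c=𝟙ᵀh=114.191138  D=ac−b²=34.551751
λ₁=(c·0.109−b)/D = (114.191138·0.109−9.394597)/34.551751 = 0.088338
λ₂=(a−b·0.109)/D = (1.075479−9.394597·0.109)/34.551751 = 0.001490
w* = 0.088338·g + 0.001490·h:
  w_0 = 0.088338·1.9298 + 0.001490·13.9183 = 0.1912  (Nike)
  w_1 = 0.088338·0.4767 + 0.001490·16.8075 = 0.0671  (Chevron)
  w_2 = 0.088338·3.3186 + 0.001490·21.8472 = 0.3257  (Qualcomm)
  w_3 = 0.088338·1.0583 + 0.001490·7.8557 = 0.1052  (Honeywell)
  w_4 = 0.088338·0.8525 + 0.001490·21.4818 = 0.1073  (Boeing)
  w_5 = 0.088338·0.9587 + 0.001490·20.3016 = 0.1149  (JPMorgan)
  w_6 = 0.088338·0.8000 + 0.001490·11.9791 = 0.0885  (GE)
Σw_i=1.0000  μᵀw=0.1090
σ²=wᵀΣw=λ₁·μ_p+λ₂ = 0.088338·0.109 + 0.001490 = 0.011118 ≈ 0.0111


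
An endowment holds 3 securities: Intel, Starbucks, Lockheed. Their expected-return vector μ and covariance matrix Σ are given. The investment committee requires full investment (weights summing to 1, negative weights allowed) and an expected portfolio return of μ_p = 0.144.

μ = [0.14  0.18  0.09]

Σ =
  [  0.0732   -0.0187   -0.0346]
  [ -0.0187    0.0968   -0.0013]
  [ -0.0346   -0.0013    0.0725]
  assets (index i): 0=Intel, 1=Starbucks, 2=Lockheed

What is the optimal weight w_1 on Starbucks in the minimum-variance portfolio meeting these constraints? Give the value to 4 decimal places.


0.3703

x=Σ⁻¹μ = [4.1493  2.7050  3.2701]
y=Σ⁻¹𝟙 = [31.8086  16.8686  29.2760]
a=μᵀx=1.362109  b=𝟙ᵀx=10.124391  c=𝟙ᵀy=77.953182  D=ac−b²=3.677463
λ₁=(c·0.144−b)/D = (77.953182·0.144−10.124391)/3.677463 = 0.299355
λ₂=(a−b·0.144)/D = (1.362109−10.124391·0.144)/3.677463 = -0.026051
w* = 0.299355·x + -0.026051·y:
  w_0 = 0.299355·4.1493 + -0.026051·31.8086 = 0.4135  (Intel)
  w_1 = 0.299355·2.7050 + -0.026051·16.8686 = 0.3703  (Starbucks)
  w_2 = 0.299355·3.2701 + -0.026051·29.2760 = 0.2162  (Lockheed)
Σw_i=1.0000  μᵀw=0.1440
σ²=wᵀΣw=λ₁·μ_p+λ₂ = 0.299355·0.144 + -0.026051 = 0.017056 ≈ 0.0171


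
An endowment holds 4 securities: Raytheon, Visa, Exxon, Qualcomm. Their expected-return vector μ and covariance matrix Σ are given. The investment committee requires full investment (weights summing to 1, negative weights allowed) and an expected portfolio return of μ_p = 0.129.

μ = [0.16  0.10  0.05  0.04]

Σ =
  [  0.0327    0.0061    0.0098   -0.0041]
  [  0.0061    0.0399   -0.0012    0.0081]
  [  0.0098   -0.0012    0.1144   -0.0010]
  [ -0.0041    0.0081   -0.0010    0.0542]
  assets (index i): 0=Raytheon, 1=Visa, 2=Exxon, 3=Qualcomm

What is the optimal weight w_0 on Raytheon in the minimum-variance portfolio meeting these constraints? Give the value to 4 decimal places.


g=Σ⁻¹μ = [4.6793  1.6199  0.0606  0.8510]
h=Σ⁻¹𝟙 = [27.5906  17.3795  6.7179  18.0639]
a=μᵀg=0.947755  b=𝟙ᵀg=7.210893  c=𝟙ᵀh=69.751919  D=ac−b²=14.110754
λ₁=(c·0.129−b)/D = (69.751919·0.129−7.210893)/14.110754 = 0.126648
λ₂=(a−b·0.129)/D = (0.947755−7.210893·0.129)/14.110754 = 0.001244
w* = 0.126648·g + 0.001244·h:
  w_0 = 0.126648·4.6793 + 0.001244·27.5906 = 0.6269  (Raytheon)
  w_1 = 0.126648·1.6199 + 0.001244·17.3795 = 0.2268  (Visa)
  w_2 = 0.126648·0.0606 + 0.001244·6.7179 = 0.0160  (Exxon)
  w_3 = 0.126648·0.8510 + 0.001244·18.0639 = 0.1302  (Qualcomm)
Σw_i=1.0000  μᵀw=0.1290
σ²=wᵀΣw=λ₁·μ_p+λ₂ = 0.126648·0.129 + 0.001244 = 0.017581 ≈ 0.0176

0.6269


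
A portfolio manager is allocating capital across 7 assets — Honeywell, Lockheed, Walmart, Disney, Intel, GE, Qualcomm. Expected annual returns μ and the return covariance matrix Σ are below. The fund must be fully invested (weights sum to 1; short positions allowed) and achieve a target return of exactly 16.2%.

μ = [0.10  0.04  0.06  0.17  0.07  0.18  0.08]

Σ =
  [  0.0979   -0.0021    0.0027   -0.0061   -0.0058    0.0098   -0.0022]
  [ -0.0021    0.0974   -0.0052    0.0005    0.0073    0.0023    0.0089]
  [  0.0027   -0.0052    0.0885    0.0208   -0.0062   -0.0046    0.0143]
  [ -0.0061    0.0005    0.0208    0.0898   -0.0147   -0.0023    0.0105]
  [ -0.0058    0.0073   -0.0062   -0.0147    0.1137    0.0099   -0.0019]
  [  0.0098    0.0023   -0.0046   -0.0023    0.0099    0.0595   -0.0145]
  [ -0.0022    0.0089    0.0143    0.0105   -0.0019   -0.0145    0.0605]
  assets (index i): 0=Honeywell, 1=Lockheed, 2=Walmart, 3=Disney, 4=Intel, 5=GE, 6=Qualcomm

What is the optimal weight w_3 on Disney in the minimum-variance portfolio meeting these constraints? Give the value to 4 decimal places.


0.2994

p=Σ⁻¹μ = [0.8889  0.1389  0.1407  1.9026  0.6496  3.2831  1.7780]
q=Σ⁻¹𝟙 = [9.8610  8.2039  8.0429  9.9094  9.1665  18.4307  16.7649]
a=μᵀp=1.205000  b=𝟙ᵀp=8.781795  c=𝟙ᵀq=80.379261  D=ac−b²=19.737087
λ₁=(c·0.162−b)/D = (80.379261·0.162−8.781795)/19.737087 = 0.214806
λ₂=(a−b·0.162)/D = (1.205000−8.781795·0.162)/19.737087 = -0.011028
w* = 0.214806·p + -0.011028·q:
  w_0 = 0.214806·0.8889 + -0.011028·9.8610 = 0.0822  (Honeywell)
  w_1 = 0.214806·0.1389 + -0.011028·8.2039 = -0.0606  (Lockheed)
  w_2 = 0.214806·0.1407 + -0.011028·8.0429 = -0.0585  (Walmart)
  w_3 = 0.214806·1.9026 + -0.011028·9.9094 = 0.2994  (Disney)
  w_4 = 0.214806·0.6496 + -0.011028·9.1665 = 0.0385  (Intel)
  w_5 = 0.214806·3.2831 + -0.011028·18.4307 = 0.5020  (GE)
  w_6 = 0.214806·1.7780 + -0.011028·16.7649 = 0.1970  (Qualcomm)
Σw_i=1.0000  μᵀw=0.1620
σ²=wᵀΣw=λ₁·μ_p+λ₂ = 0.214806·0.162 + -0.011028 = 0.023771 ≈ 0.0238


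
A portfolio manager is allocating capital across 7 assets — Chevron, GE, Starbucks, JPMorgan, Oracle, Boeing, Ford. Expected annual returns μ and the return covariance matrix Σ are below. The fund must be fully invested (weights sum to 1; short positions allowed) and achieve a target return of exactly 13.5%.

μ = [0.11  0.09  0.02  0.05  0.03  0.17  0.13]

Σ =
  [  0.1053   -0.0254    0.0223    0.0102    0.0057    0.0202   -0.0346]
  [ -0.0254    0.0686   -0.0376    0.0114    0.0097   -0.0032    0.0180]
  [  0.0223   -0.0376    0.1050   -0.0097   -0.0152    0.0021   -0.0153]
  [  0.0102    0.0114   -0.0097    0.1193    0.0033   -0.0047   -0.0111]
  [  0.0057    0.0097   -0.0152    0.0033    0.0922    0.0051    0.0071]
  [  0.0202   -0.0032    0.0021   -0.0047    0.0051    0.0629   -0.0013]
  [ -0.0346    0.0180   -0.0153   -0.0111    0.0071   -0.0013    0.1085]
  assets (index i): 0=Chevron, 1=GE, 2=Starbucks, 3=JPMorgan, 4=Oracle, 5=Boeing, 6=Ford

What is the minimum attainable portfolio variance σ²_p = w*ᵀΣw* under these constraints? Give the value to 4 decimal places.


x=Σ⁻¹μ = [1.3277  1.8951  0.7828  0.4251  -0.0911  2.4167  1.4960]
y=Σ⁻¹𝟙 = [11.4588  24.2723  19.2876  8.0296  8.8394  12.9397  11.9619]
a=μᵀx=0.956086  b=𝟙ᵀx=8.252190  c=𝟙ᵀy=96.789346  D=ac−b²=24.440274
λ₁=(c·0.135−b)/D = (96.789346·0.135−8.252190)/24.440274 = 0.196985
λ₂=(a−b·0.135)/D = (0.956086−8.252190·0.135)/24.440274 = -0.006463
w* = 0.196985·x + -0.006463·y:
  w_0 = 0.196985·1.3277 + -0.006463·11.4588 = 0.1875  (Chevron)
  w_1 = 0.196985·1.8951 + -0.006463·24.2723 = 0.2164  (GE)
  w_2 = 0.196985·0.7828 + -0.006463·19.2876 = 0.0296  (Starbucks)
  w_3 = 0.196985·0.4251 + -0.006463·8.0296 = 0.0318  (JPMorgan)
  w_4 = 0.196985·-0.0911 + -0.006463·8.8394 = -0.0751  (Oracle)
  w_5 = 0.196985·2.4167 + -0.006463·12.9397 = 0.3924  (Boeing)
  w_6 = 0.196985·1.4960 + -0.006463·11.9619 = 0.2174  (Ford)
Σw_i=1.0000  μᵀw=0.1350
σ²=wᵀΣw=λ₁·μ_p+λ₂ = 0.196985·0.135 + -0.006463 = 0.020130 ≈ 0.0201

0.0201


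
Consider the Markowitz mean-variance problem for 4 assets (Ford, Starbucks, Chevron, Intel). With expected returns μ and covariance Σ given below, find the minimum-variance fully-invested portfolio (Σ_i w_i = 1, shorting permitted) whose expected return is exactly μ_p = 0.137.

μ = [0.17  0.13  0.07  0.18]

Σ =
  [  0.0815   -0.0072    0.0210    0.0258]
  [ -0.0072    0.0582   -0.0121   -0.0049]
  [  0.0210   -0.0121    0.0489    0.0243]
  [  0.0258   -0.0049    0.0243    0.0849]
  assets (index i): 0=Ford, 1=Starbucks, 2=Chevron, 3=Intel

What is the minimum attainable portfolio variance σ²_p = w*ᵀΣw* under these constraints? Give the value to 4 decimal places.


g=Σ⁻¹μ = [1.6658  2.6967  0.5876  1.6014]
h=Σ⁻¹𝟙 = [7.4433  22.7658  20.4071  4.9897]
a=μᵀg=0.963143  b=𝟙ᵀg=6.551550  c=𝟙ᵀh=55.605843  D=ac−b²=10.633559
λ₁=(c·0.137−b)/D = (55.605843·0.137−6.551550)/10.633559 = 0.100291
λ₂=(a−b·0.137)/D = (0.963143−6.551550·0.137)/10.633559 = 0.006167
w* = 0.100291·g + 0.006167·h:
  w_0 = 0.100291·1.6658 + 0.006167·7.4433 = 0.2130  (Ford)
  w_1 = 0.100291·2.6967 + 0.006167·22.7658 = 0.4109  (Starbucks)
  w_2 = 0.100291·0.5876 + 0.006167·20.4071 = 0.1848  (Chevron)
  w_3 = 0.100291·1.6014 + 0.006167·4.9897 = 0.1914  (Intel)
Σw_i=1.0000  μᵀw=0.1370
σ²=wᵀΣw=λ₁·μ_p+λ₂ = 0.100291·0.137 + 0.006167 = 0.019907 ≈ 0.0199

0.0199


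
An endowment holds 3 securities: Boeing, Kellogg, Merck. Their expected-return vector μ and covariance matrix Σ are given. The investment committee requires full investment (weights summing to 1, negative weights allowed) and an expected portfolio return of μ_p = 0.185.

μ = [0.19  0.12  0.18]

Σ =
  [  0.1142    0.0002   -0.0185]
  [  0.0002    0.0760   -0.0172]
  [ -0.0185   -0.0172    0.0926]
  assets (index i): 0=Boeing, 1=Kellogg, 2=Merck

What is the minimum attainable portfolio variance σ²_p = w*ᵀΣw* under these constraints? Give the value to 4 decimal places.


0.0424

p=Σ⁻¹μ = [2.1093  2.2012  2.7741]
q=Σ⁻¹𝟙 = [11.3491  16.7910  16.1854]
a=μᵀp=1.164252  b=𝟙ᵀp=7.084625  c=𝟙ᵀq=44.325530  D=ac−b²=1.414179
λ₁=(c·0.185−b)/D = (44.325530·0.185−7.084625)/1.414179 = 0.788866
λ₂=(a−b·0.185)/D = (1.164252−7.084625·0.185)/1.414179 = -0.103525
w* = 0.788866·p + -0.103525·q:
  w_0 = 0.788866·2.1093 + -0.103525·11.3491 = 0.4890  (Boeing)
  w_1 = 0.788866·2.2012 + -0.103525·16.7910 = -0.0018  (Kellogg)
  w_2 = 0.788866·2.7741 + -0.103525·16.1854 = 0.5128  (Merck)
Σw_i=1.0000  μᵀw=0.1850
σ²=wᵀΣw=λ₁·μ_p+λ₂ = 0.788866·0.185 + -0.103525 = 0.042415 ≈ 0.0424


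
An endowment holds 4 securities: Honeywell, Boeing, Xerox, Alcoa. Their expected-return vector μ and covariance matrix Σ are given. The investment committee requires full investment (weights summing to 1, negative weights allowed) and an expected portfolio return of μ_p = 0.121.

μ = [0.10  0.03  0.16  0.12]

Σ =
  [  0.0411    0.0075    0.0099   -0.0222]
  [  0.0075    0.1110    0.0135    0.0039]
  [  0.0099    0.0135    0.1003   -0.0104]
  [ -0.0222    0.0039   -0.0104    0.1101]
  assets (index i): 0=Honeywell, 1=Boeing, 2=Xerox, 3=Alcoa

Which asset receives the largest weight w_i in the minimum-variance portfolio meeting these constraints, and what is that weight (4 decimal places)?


Honeywell (0.4954)

x=Σ⁻¹μ = [3.1128  -0.1889  1.5069  1.8666]
y=Σ⁻¹𝟙 = [29.8863  5.4777  7.9068  15.6616]
a=μᵀx=0.770718  b=𝟙ᵀx=6.297452  c=𝟙ᵀy=58.932512  D=ac−b²=5.762440
λ₁=(c·0.121−b)/D = (58.932512·0.121−6.297452)/5.762440 = 0.144623
λ₂=(a−b·0.121)/D = (0.770718−6.297452·0.121)/5.762440 = 0.001514
w* = 0.144623·x + 0.001514·y:
  w_0 = 0.144623·3.1128 + 0.001514·29.8863 = 0.4954  (Honeywell)
  w_1 = 0.144623·-0.1889 + 0.001514·5.4777 = -0.0190  (Boeing)
  w_2 = 0.144623·1.5069 + 0.001514·7.9068 = 0.2299  (Xerox)
  w_3 = 0.144623·1.8666 + 0.001514·15.6616 = 0.2937  (Alcoa)
Σw_i=1.0000  μᵀw=0.1210
σ²=wᵀΣw=λ₁·μ_p+λ₂ = 0.144623·0.121 + 0.001514 = 0.019014 ≈ 0.0190


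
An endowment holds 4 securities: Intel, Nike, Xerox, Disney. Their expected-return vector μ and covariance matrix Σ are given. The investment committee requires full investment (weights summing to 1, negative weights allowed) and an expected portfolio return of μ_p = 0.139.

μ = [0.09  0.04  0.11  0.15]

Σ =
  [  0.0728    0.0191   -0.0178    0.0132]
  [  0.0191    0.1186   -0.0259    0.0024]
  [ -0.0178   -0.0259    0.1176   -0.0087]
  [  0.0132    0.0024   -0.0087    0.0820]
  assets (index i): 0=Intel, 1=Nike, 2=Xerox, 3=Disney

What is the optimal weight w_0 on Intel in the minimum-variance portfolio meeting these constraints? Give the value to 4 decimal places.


u=Σ⁻¹μ = [1.1316  0.4091  1.3282  1.7760]
v=Σ⁻¹𝟙 = [12.5405  9.0739  13.2370  11.3153]
a=μᵀu=0.530716  b=𝟙ᵀu=4.644960  c=𝟙ᵀv=46.166638  D=ac−b²=2.925703
λ₁=(c·0.139−b)/D = (46.166638·0.139−4.644960)/2.925703 = 0.605736
λ₂=(a−b·0.139)/D = (0.530716−4.644960·0.139)/2.925703 = -0.039284
w* = 0.605736·u + -0.039284·v:
  w_0 = 0.605736·1.1316 + -0.039284·12.5405 = 0.1928  (Intel)
  w_1 = 0.605736·0.4091 + -0.039284·9.0739 = -0.1086  (Nike)
  w_2 = 0.605736·1.3282 + -0.039284·13.2370 = 0.2845  (Xerox)
  w_3 = 0.605736·1.7760 + -0.039284·11.3153 = 0.6313  (Disney)
Σw_i=1.0000  μᵀw=0.1390
σ²=wᵀΣw=λ₁·μ_p+λ₂ = 0.605736·0.139 + -0.039284 = 0.044913 ≈ 0.0449

0.1928
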